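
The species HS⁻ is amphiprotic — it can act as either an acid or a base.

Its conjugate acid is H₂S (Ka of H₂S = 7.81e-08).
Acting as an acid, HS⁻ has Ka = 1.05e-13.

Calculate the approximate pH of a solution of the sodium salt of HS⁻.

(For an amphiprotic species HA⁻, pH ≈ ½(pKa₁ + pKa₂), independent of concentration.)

pKa₁ = -log(7.81e-08) = 7.11; pKa₂ = -log(1.05e-13) = 12.98. For an amphiprotic species, pH ≈ ½(pKa₁ + pKa₂) = ½(7.11 + 12.98) = 10.04.

pH = 10.04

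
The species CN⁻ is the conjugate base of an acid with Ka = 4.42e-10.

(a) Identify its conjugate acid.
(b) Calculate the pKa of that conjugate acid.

(a) The conjugate acid is formed by adding one H⁺ to CN⁻, giving HCN. (b) pKa = -log(Ka) = -log(4.42e-10) = 9.35.

Conjugate acid: HCN; pK_a = 9.35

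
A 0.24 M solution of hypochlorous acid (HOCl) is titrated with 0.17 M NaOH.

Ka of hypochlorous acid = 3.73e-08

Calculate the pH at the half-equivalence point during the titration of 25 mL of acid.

At half-equivalence [HA] = [A⁻], so Henderson-Hasselbalch gives pH = pKa = -log(3.73e-08) = 7.43.

pH = pKa = 7.43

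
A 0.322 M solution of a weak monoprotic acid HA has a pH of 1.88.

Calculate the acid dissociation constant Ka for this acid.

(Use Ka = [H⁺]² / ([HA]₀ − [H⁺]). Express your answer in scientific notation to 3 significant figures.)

[H⁺] = 10^(−pH) = 10^(−1.88) = 1.318e-02 M. For HA ⇌ H⁺ + A⁻, Ka = [H⁺][A⁻]/[HA] = [H⁺]² / ([HA]₀ − [H⁺]) = (1.318e-02)² / (0.322 − 1.318e-02) = 5.63e-04.

K_a = 5.63e-04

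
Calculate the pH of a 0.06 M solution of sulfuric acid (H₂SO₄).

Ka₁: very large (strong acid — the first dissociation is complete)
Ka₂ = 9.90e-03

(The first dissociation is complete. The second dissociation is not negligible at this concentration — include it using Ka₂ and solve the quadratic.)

First dissociation is complete: [H⁺]₀ = [HSO₄⁻]₀ = C = 0.06 M. Second dissociation HSO₄⁻ ⇌ H⁺ + SO₄²⁻: let x = [SO₄²⁻]. Ka₂ = (C + x)·x / (C − x) = 9.90e-03 → x² + (C + Ka₂)·x − Ka₂·C = 0 → x² + 0.06990·x − 5.940e-04 = 0. x = (−0.06990 + √(0.06990² + 4 × 5.940e-04)) / 2 = 7.6587e-03 M. [H⁺] = C + x = 0.06 + 7.6587e-03 = 6.7659e-02 M. pH = -log(6.7659e-02) = 1.17.

pH = 1.17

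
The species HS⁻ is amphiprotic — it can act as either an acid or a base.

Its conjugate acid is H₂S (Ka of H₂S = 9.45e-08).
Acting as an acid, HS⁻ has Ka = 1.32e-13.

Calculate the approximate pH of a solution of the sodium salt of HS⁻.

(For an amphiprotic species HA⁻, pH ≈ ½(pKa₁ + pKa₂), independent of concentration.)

pKa₁ = -log(9.45e-08) = 7.02; pKa₂ = -log(1.32e-13) = 12.88. For an amphiprotic species, pH ≈ ½(pKa₁ + pKa₂) = ½(7.02 + 12.88) = 9.95.

pH = 9.95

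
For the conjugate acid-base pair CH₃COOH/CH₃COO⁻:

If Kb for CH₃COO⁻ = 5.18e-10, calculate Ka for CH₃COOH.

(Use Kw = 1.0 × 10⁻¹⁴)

For a conjugate pair Ka × Kb = Kw, so Ka = Kw/Kb = 1.0 × 10⁻¹⁴ / 5.18e-10 = 1.93e-05.

K_a = 1.93e-05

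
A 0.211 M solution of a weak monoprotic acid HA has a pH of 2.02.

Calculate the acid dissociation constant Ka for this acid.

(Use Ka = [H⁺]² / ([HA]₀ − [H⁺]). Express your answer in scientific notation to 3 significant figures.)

[H⁺] = 10^(−pH) = 10^(−2.02) = 9.550e-03 M. For HA ⇌ H⁺ + A⁻, Ka = [H⁺][A⁻]/[HA] = [H⁺]² / ([HA]₀ − [H⁺]) = (9.550e-03)² / (0.211 − 9.550e-03) = 4.53e-04.

K_a = 4.53e-04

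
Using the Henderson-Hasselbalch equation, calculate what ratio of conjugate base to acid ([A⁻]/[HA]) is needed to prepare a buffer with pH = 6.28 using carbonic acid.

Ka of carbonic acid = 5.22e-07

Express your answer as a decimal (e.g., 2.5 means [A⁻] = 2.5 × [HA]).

pKa = -log(5.22e-07) = 6.2823. pH = pKa + log([A⁻]/[HA]), so log([A⁻]/[HA]) = pH − pKa = 6.28 − 6.2823 = -0.0023. [A⁻]/[HA] = 10^(-0.0023) = 0.995

[A⁻]/[HA] = 0.995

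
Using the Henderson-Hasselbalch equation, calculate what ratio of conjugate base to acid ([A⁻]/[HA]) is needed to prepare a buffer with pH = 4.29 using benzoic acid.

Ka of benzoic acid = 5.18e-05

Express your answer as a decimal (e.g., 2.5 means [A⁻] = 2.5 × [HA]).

pKa = -log(5.18e-05) = 4.2857. pH = pKa + log([A⁻]/[HA]), so log([A⁻]/[HA]) = pH − pKa = 4.29 − 4.2857 = 0.0043. [A⁻]/[HA] = 10^(0.0043) = 1.01

[A⁻]/[HA] = 1.01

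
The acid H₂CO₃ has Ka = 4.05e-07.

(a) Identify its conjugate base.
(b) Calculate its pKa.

(a) The conjugate base is formed by removing one H⁺ from H₂CO₃, giving HCO₃⁻. (b) pKa = -log(Ka) = -log(4.05e-07) = 6.39.

Conjugate base: HCO₃⁻; pK_a = 6.39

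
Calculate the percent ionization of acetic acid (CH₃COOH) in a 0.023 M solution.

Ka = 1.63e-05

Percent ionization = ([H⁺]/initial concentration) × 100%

Using Ka equilibrium: x² + Ka×x - Ka×C = 0. Solving: [H⁺] = 6.0420e-04. Percent = (6.0420e-04/0.023) × 100

Percent ionization = 2.63%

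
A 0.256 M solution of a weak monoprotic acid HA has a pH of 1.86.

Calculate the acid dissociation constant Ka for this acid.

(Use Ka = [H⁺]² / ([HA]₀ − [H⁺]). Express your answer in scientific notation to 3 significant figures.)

[H⁺] = 10^(−pH) = 10^(−1.86) = 1.380e-02 M. For HA ⇌ H⁺ + A⁻, Ka = [H⁺][A⁻]/[HA] = [H⁺]² / ([HA]₀ − [H⁺]) = (1.380e-02)² / (0.256 − 1.380e-02) = 7.87e-04.

K_a = 7.87e-04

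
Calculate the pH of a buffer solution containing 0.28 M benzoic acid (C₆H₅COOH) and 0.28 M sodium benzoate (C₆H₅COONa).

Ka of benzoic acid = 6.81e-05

pKa = -log(6.81e-05) = 4.17. pH = pKa + log([A⁻]/[HA]) = 4.17 + log(0.28/0.28)

pH = 4.17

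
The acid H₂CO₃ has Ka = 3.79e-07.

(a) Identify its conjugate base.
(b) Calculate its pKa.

(a) The conjugate base is formed by removing one H⁺ from H₂CO₃, giving HCO₃⁻. (b) pKa = -log(Ka) = -log(3.79e-07) = 6.42.

Conjugate base: HCO₃⁻; pK_a = 6.42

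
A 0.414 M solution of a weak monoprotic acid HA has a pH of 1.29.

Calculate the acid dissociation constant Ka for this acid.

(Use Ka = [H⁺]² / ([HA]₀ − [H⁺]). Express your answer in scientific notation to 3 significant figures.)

[H⁺] = 10^(−pH) = 10^(−1.29) = 5.129e-02 M. For HA ⇌ H⁺ + A⁻, Ka = [H⁺][A⁻]/[HA] = [H⁺]² / ([HA]₀ − [H⁺]) = (5.129e-02)² / (0.414 − 5.129e-02) = 7.25e-03.

K_a = 7.25e-03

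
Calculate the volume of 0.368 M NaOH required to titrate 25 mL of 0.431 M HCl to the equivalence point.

At equivalence: moles acid = moles base. moles HCl = 0.431 × 25/1000 = 0.01077 mol. V_base = moles / 0.368 × 1000 = 29.3 mL.

V_{base} = 29.3 mL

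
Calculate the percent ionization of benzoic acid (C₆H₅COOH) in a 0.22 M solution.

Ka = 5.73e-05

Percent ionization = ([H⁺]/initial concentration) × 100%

Using Ka equilibrium: x² + Ka×x - Ka×C = 0. Solving: [H⁺] = 3.5220e-03. Percent = (3.5220e-03/0.22) × 100

Percent ionization = 1.6%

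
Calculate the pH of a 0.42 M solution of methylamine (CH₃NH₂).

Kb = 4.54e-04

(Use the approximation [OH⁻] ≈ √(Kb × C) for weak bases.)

[OH⁻] = √(Kb × C) = √(4.54e-04 × 0.42) = 1.3809e-02. pOH = 1.86, pH = 14 - pOH

pH = 12.14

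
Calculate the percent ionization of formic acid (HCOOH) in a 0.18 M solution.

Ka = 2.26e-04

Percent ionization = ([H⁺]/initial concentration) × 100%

Using Ka equilibrium: x² + Ka×x - Ka×C = 0. Solving: [H⁺] = 6.2661e-03. Percent = (6.2661e-03/0.18) × 100

Percent ionization = 3.48%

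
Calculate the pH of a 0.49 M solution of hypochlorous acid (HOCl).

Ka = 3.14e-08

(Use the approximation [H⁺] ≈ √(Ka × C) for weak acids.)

[H⁺] = √(Ka × C) = √(3.14e-08 × 0.49) = 1.2404e-04. pH = -log(1.2404e-04)

pH = 3.91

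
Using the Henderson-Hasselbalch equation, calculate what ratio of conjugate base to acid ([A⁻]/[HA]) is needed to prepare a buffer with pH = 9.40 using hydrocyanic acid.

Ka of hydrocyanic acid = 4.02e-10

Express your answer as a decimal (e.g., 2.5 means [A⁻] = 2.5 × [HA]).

pKa = -log(4.02e-10) = 9.3958. pH = pKa + log([A⁻]/[HA]), so log([A⁻]/[HA]) = pH − pKa = 9.40 − 9.3958 = 0.0042. [A⁻]/[HA] = 10^(0.0042) = 1.01

[A⁻]/[HA] = 1.01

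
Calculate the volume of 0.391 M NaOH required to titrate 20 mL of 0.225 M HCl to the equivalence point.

At equivalence: moles acid = moles base. moles HCl = 0.225 × 20/1000 = 0.0045 mol. V_base = moles / 0.391 × 1000 = 11.5 mL.

V_{base} = 11.5 mL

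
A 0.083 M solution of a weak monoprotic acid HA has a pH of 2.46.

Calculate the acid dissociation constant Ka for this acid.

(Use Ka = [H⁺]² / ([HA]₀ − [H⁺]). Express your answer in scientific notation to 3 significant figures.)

[H⁺] = 10^(−pH) = 10^(−2.46) = 3.467e-03 M. For HA ⇌ H⁺ + A⁻, Ka = [H⁺][A⁻]/[HA] = [H⁺]² / ([HA]₀ − [H⁺]) = (3.467e-03)² / (0.083 − 3.467e-03) = 1.51e-04.

K_a = 1.51e-04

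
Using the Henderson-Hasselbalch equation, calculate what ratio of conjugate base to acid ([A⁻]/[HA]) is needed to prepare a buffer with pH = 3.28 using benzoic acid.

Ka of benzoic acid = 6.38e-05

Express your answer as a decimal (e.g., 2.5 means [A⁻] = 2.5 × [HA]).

pKa = -log(6.38e-05) = 4.1952. pH = pKa + log([A⁻]/[HA]), so log([A⁻]/[HA]) = pH − pKa = 3.28 − 4.1952 = -0.9152. [A⁻]/[HA] = 10^(-0.9152) = 0.122

[A⁻]/[HA] = 0.122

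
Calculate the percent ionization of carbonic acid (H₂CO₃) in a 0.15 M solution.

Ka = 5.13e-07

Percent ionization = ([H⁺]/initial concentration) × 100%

Using Ka equilibrium: x² + Ka×x - Ka×C = 0. Solving: [H⁺] = 2.7714e-04. Percent = (2.7714e-04/0.15) × 100

Percent ionization = 0.185%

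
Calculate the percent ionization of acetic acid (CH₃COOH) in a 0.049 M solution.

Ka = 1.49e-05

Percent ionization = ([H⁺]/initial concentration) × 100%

Using Ka equilibrium: x² + Ka×x - Ka×C = 0. Solving: [H⁺] = 8.4704e-04. Percent = (8.4704e-04/0.049) × 100

Percent ionization = 1.73%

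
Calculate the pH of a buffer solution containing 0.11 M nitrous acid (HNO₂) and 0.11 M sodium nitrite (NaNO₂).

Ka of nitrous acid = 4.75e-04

pKa = -log(4.75e-04) = 3.32. pH = pKa + log([A⁻]/[HA]) = 3.32 + log(0.11/0.11)

pH = 3.32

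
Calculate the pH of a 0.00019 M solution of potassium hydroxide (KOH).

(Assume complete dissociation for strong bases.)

[OH⁻] = 0.00019 M for strong base. pOH = -log[OH⁻] = 3.72, pH = 14 - pOH

pH = 10.28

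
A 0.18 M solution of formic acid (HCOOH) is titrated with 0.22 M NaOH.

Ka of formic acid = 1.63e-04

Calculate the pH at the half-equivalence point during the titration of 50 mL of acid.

At half-equivalence [HA] = [A⁻], so Henderson-Hasselbalch gives pH = pKa = -log(1.63e-04) = 3.79.

pH = pKa = 3.79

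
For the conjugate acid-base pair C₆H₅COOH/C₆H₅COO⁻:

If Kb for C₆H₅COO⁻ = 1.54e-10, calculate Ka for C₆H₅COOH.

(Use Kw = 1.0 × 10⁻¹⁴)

For a conjugate pair Ka × Kb = Kw, so Ka = Kw/Kb = 1.0 × 10⁻¹⁴ / 1.54e-10 = 6.49e-05.

K_a = 6.49e-05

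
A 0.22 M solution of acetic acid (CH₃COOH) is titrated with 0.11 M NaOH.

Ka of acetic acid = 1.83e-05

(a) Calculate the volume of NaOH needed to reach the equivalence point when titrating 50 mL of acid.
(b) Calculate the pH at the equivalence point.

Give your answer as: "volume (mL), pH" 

moles acid = 0.22 × 50/1000 = 0.011 mol; V_base = moles/0.11 × 1000 = 100.0 mL. At equivalence only the conjugate base is present: [A⁻] = 0.011/0.150 = 7.3333e-02 M. Kb = Kw/Ka = 5.46e-10; [OH⁻] = √(Kb × [A⁻]) = 6.3303e-06; pOH = 5.20; pH = 14 - pOH = 8.80.

V = 100.0 mL, pH = 8.80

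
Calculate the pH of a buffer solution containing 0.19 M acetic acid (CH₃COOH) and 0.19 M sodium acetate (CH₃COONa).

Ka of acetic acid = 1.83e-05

pKa = -log(1.83e-05) = 4.74. pH = pKa + log([A⁻]/[HA]) = 4.74 + log(0.19/0.19)

pH = 4.74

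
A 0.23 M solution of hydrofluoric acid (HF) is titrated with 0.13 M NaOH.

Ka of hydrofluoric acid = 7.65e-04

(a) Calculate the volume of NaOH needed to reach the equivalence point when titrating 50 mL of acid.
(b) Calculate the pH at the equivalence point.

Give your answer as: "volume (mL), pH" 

moles acid = 0.23 × 50/1000 = 0.0115 mol; V_base = moles/0.13 × 1000 = 88.5 mL. At equivalence only the conjugate base is present: [A⁻] = 0.0115/0.138 = 8.3056e-02 M. Kb = Kw/Ka = 1.31e-11; [OH⁻] = √(Kb × [A⁻]) = 1.0420e-06; pOH = 5.98; pH = 14 - pOH = 8.02.

V = 88.5 mL, pH = 8.02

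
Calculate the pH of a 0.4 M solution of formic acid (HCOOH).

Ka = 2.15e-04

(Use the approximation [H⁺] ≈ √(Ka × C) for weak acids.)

[H⁺] = √(Ka × C) = √(2.15e-04 × 0.4) = 9.2736e-03. pH = -log(9.2736e-03)

pH = 2.03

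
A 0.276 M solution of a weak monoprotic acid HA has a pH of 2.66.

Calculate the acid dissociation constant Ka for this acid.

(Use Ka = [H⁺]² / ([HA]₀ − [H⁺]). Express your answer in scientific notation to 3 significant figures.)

[H⁺] = 10^(−pH) = 10^(−2.66) = 2.188e-03 M. For HA ⇌ H⁺ + A⁻, Ka = [H⁺][A⁻]/[HA] = [H⁺]² / ([HA]₀ − [H⁺]) = (2.188e-03)² / (0.276 − 2.188e-03) = 1.75e-05.

K_a = 1.75e-05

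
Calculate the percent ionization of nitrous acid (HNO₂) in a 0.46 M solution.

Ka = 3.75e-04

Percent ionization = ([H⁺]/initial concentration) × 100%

Using Ka equilibrium: x² + Ka×x - Ka×C = 0. Solving: [H⁺] = 1.2948e-02. Percent = (1.2948e-02/0.46) × 100

Percent ionization = 2.81%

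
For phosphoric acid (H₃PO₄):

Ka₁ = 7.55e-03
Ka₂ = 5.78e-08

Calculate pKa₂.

pKa₂ = -log(Ka₂) = -log(5.78e-08) = 7.24.

pK_{a2} = 7.24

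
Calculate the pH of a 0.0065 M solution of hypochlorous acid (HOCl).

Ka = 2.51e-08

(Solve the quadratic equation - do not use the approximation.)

x² + Ka×x - Ka×C = 0. Using quadratic formula: [H⁺] = 1.2760e-05

pH = 4.89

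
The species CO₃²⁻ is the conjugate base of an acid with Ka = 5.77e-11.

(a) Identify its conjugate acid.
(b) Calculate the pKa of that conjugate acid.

(a) The conjugate acid is formed by adding one H⁺ to CO₃²⁻, giving HCO₃⁻. (b) pKa = -log(Ka) = -log(5.77e-11) = 10.24.

Conjugate acid: HCO₃⁻; pK_a = 10.24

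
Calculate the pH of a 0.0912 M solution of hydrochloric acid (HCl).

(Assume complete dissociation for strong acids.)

[H⁺] = 0.0912 M for strong acid. pH = -log[H⁺] = -log(0.0912)

pH = 1.04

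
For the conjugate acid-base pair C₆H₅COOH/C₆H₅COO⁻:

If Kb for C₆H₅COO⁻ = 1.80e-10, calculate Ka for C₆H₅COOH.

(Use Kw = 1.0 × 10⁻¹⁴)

For a conjugate pair Ka × Kb = Kw, so Ka = Kw/Kb = 1.0 × 10⁻¹⁴ / 1.80e-10 = 5.56e-05.

K_a = 5.56e-05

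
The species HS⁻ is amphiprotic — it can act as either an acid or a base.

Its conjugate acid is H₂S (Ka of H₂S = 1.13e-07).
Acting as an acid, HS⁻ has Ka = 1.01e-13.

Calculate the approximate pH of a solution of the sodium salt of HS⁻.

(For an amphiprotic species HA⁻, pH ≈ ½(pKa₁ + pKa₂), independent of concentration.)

pKa₁ = -log(1.13e-07) = 6.95; pKa₂ = -log(1.01e-13) = 13.00. For an amphiprotic species, pH ≈ ½(pKa₁ + pKa₂) = ½(6.95 + 13.00) = 9.97.

pH = 9.97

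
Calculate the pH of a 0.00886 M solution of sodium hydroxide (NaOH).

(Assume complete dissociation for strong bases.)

[OH⁻] = 0.00886 M for strong base. pOH = -log[OH⁻] = 2.05, pH = 14 - pOH

pH = 11.95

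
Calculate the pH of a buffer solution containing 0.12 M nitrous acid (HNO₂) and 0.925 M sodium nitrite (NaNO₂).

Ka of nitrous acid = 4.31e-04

pKa = -log(4.31e-04) = 3.37. pH = pKa + log([A⁻]/[HA]) = 3.37 + log(0.925/0.12)

pH = 4.25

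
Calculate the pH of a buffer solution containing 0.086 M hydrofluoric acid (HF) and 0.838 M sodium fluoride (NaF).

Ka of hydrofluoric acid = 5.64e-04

pKa = -log(5.64e-04) = 3.25. pH = pKa + log([A⁻]/[HA]) = 3.25 + log(0.838/0.086)

pH = 4.24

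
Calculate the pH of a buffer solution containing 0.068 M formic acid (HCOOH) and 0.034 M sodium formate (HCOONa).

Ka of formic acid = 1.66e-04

pKa = -log(1.66e-04) = 3.78. pH = pKa + log([A⁻]/[HA]) = 3.78 + log(0.034/0.068)

pH = 3.48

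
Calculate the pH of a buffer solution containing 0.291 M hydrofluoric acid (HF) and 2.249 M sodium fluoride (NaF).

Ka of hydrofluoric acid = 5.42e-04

pKa = -log(5.42e-04) = 3.27. pH = pKa + log([A⁻]/[HA]) = 3.27 + log(2.249/0.291)

pH = 4.15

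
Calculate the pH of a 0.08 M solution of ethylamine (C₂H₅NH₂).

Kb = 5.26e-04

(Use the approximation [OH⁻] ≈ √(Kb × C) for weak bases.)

[OH⁻] = √(Kb × C) = √(5.26e-04 × 0.08) = 6.4869e-03. pOH = 2.19, pH = 14 - pOH

pH = 11.81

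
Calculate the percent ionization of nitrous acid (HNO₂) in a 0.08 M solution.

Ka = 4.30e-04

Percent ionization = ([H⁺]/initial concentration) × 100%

Using Ka equilibrium: x² + Ka×x - Ka×C = 0. Solving: [H⁺] = 5.6541e-03. Percent = (5.6541e-03/0.08) × 100

Percent ionization = 7.07%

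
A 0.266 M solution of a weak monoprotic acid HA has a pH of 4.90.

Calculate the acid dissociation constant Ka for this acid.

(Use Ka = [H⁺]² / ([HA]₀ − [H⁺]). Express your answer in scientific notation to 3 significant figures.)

[H⁺] = 10^(−pH) = 10^(−4.90) = 1.259e-05 M. For HA ⇌ H⁺ + A⁻, Ka = [H⁺][A⁻]/[HA] = [H⁺]² / ([HA]₀ − [H⁺]) = (1.259e-05)² / (0.266 − 1.259e-05) = 5.96e-10.

K_a = 5.96e-10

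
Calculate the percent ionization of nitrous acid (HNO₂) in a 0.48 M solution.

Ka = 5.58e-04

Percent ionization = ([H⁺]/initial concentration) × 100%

Using Ka equilibrium: x² + Ka×x - Ka×C = 0. Solving: [H⁺] = 1.6089e-02. Percent = (1.6089e-02/0.48) × 100

Percent ionization = 3.35%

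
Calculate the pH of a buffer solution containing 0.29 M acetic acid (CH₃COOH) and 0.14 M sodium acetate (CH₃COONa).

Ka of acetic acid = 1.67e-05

pKa = -log(1.67e-05) = 4.78. pH = pKa + log([A⁻]/[HA]) = 4.78 + log(0.14/0.29)

pH = 4.46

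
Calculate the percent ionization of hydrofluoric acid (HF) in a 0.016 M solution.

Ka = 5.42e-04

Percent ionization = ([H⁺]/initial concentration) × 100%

Using Ka equilibrium: x² + Ka×x - Ka×C = 0. Solving: [H⁺] = 2.6863e-03. Percent = (2.6863e-03/0.016) × 100

Percent ionization = 16.8%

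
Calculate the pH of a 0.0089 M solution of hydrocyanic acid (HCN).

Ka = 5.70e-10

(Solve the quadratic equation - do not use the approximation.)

x² + Ka×x - Ka×C = 0. Using quadratic formula: [H⁺] = 2.2520e-06

pH = 5.65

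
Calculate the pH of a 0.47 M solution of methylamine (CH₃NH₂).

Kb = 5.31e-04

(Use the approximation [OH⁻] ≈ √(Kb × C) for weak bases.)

[OH⁻] = √(Kb × C) = √(5.31e-04 × 0.47) = 1.5798e-02. pOH = 1.80, pH = 14 - pOH

pH = 12.20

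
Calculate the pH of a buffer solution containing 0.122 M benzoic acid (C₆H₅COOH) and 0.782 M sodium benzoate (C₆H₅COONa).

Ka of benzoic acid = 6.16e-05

pKa = -log(6.16e-05) = 4.21. pH = pKa + log([A⁻]/[HA]) = 4.21 + log(0.782/0.122)

pH = 5.02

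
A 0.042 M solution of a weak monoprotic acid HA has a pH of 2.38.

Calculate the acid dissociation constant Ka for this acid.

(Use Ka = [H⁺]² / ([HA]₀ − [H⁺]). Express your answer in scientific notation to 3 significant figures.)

[H⁺] = 10^(−pH) = 10^(−2.38) = 4.169e-03 M. For HA ⇌ H⁺ + A⁻, Ka = [H⁺][A⁻]/[HA] = [H⁺]² / ([HA]₀ − [H⁺]) = (4.169e-03)² / (0.042 − 4.169e-03) = 4.59e-04.

K_a = 4.59e-04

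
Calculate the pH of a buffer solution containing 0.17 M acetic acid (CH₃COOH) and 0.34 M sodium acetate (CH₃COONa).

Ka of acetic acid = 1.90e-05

pKa = -log(1.90e-05) = 4.72. pH = pKa + log([A⁻]/[HA]) = 4.72 + log(0.34/0.17)

pH = 5.02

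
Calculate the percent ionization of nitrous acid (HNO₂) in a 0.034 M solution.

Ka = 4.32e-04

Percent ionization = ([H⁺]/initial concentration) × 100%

Using Ka equilibrium: x² + Ka×x - Ka×C = 0. Solving: [H⁺] = 3.6226e-03. Percent = (3.6226e-03/0.034) × 100

Percent ionization = 10.7%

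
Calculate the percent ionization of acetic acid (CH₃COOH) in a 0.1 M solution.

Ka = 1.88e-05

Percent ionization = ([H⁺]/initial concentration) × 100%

Using Ka equilibrium: x² + Ka×x - Ka×C = 0. Solving: [H⁺] = 1.3618e-03. Percent = (1.3618e-03/0.1) × 100

Percent ionization = 1.36%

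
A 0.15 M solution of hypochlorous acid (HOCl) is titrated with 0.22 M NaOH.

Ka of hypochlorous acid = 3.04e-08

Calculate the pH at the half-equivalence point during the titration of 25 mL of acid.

At half-equivalence [HA] = [A⁻], so Henderson-Hasselbalch gives pH = pKa = -log(3.04e-08) = 7.52.

pH = pKa = 7.52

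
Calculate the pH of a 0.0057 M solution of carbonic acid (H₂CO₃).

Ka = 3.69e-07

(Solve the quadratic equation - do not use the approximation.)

x² + Ka×x - Ka×C = 0. Using quadratic formula: [H⁺] = 4.5678e-05

pH = 4.34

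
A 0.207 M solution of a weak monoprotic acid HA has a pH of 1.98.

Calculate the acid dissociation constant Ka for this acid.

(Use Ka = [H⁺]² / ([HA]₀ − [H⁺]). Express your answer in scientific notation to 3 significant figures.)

[H⁺] = 10^(−pH) = 10^(−1.98) = 1.047e-02 M. For HA ⇌ H⁺ + A⁻, Ka = [H⁺][A⁻]/[HA] = [H⁺]² / ([HA]₀ − [H⁺]) = (1.047e-02)² / (0.207 − 1.047e-02) = 5.58e-04.

K_a = 5.58e-04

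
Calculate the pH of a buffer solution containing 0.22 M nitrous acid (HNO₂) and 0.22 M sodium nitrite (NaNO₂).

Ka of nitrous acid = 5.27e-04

pKa = -log(5.27e-04) = 3.28. pH = pKa + log([A⁻]/[HA]) = 3.28 + log(0.22/0.22)

pH = 3.28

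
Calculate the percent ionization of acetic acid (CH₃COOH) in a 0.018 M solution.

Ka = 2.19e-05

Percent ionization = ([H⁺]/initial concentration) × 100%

Using Ka equilibrium: x² + Ka×x - Ka×C = 0. Solving: [H⁺] = 6.1700e-04. Percent = (6.1700e-04/0.018) × 100

Percent ionization = 3.43%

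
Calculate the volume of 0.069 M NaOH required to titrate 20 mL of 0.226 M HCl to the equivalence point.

At equivalence: moles acid = moles base. moles HCl = 0.226 × 20/1000 = 0.00452 mol. V_base = moles / 0.069 × 1000 = 65.5 mL.

V_{base} = 65.5 mL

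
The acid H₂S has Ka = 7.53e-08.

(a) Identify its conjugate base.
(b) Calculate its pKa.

(a) The conjugate base is formed by removing one H⁺ from H₂S, giving HS⁻. (b) pKa = -log(Ka) = -log(7.53e-08) = 7.12.

Conjugate base: HS⁻; pK_a = 7.12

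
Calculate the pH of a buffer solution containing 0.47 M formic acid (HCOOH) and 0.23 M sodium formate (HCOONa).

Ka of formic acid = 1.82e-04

pKa = -log(1.82e-04) = 3.74. pH = pKa + log([A⁻]/[HA]) = 3.74 + log(0.23/0.47)

pH = 3.43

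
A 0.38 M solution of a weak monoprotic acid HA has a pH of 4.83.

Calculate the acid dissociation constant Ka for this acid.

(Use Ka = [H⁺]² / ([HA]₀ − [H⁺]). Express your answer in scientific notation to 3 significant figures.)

[H⁺] = 10^(−pH) = 10^(−4.83) = 1.479e-05 M. For HA ⇌ H⁺ + A⁻, Ka = [H⁺][A⁻]/[HA] = [H⁺]² / ([HA]₀ − [H⁺]) = (1.479e-05)² / (0.38 − 1.479e-05) = 5.76e-10.

K_a = 5.76e-10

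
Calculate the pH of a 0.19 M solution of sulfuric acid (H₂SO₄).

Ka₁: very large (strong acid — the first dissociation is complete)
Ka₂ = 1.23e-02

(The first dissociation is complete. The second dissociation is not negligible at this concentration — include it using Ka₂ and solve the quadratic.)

First dissociation is complete: [H⁺]₀ = [HSO₄⁻]₀ = C = 0.19 M. Second dissociation HSO₄⁻ ⇌ H⁺ + SO₄²⁻: let x = [SO₄²⁻]. Ka₂ = (C + x)·x / (C − x) = 1.23e-02 → x² + (C + Ka₂)·x − Ka₂·C = 0 → x² + 0.20230·x − 2.337e-03 = 0. x = (−0.20230 + √(0.20230² + 4 × 2.337e-03)) / 2 = 1.0959e-02 M. [H⁺] = C + x = 0.19 + 1.0959e-02 = 2.0096e-01 M. pH = -log(2.0096e-01) = 0.70.

pH = 0.70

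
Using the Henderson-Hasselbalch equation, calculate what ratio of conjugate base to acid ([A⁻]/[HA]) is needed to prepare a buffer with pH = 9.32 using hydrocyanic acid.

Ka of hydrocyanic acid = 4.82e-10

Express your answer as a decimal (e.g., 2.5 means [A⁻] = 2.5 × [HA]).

pKa = -log(4.82e-10) = 9.3170. pH = pKa + log([A⁻]/[HA]), so log([A⁻]/[HA]) = pH − pKa = 9.32 − 9.3170 = 0.0030. [A⁻]/[HA] = 10^(0.0030) = 1.01

[A⁻]/[HA] = 1.01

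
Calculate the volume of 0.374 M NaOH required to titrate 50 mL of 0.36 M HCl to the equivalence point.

At equivalence: moles acid = moles base. moles HCl = 0.36 × 50/1000 = 0.018 mol. V_base = moles / 0.374 × 1000 = 48.1 mL.

V_{base} = 48.1 mL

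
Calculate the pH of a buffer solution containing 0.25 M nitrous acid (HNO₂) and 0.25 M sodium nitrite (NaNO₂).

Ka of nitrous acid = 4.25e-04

pKa = -log(4.25e-04) = 3.37. pH = pKa + log([A⁻]/[HA]) = 3.37 + log(0.25/0.25)

pH = 3.37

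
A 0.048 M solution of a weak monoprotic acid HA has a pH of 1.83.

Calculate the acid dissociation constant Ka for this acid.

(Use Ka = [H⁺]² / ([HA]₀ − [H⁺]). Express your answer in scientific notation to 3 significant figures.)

[H⁺] = 10^(−pH) = 10^(−1.83) = 1.479e-02 M. For HA ⇌ H⁺ + A⁻, Ka = [H⁺][A⁻]/[HA] = [H⁺]² / ([HA]₀ − [H⁺]) = (1.479e-02)² / (0.048 − 1.479e-02) = 6.59e-03.

K_a = 6.59e-03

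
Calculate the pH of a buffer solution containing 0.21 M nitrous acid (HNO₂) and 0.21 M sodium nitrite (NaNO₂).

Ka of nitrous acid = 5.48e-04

pKa = -log(5.48e-04) = 3.26. pH = pKa + log([A⁻]/[HA]) = 3.26 + log(0.21/0.21)

pH = 3.26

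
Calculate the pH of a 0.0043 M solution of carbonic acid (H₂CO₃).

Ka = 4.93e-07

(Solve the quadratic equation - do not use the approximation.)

x² + Ka×x - Ka×C = 0. Using quadratic formula: [H⁺] = 4.5797e-05

pH = 4.34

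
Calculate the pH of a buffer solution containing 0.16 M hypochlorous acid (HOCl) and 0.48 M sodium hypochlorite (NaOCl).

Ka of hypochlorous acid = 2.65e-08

pKa = -log(2.65e-08) = 7.58. pH = pKa + log([A⁻]/[HA]) = 7.58 + log(0.48/0.16)

pH = 8.05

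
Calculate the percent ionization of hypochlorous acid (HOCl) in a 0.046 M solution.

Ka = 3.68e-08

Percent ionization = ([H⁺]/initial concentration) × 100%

Using Ka equilibrium: x² + Ka×x - Ka×C = 0. Solving: [H⁺] = 4.1125e-05. Percent = (4.1125e-05/0.046) × 100

Percent ionization = 0.0894%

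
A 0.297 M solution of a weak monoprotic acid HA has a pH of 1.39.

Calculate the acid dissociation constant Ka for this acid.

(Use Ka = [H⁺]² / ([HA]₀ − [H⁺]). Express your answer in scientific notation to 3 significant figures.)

[H⁺] = 10^(−pH) = 10^(−1.39) = 4.074e-02 M. For HA ⇌ H⁺ + A⁻, Ka = [H⁺][A⁻]/[HA] = [H⁺]² / ([HA]₀ − [H⁺]) = (4.074e-02)² / (0.297 − 4.074e-02) = 6.48e-03.

K_a = 6.48e-03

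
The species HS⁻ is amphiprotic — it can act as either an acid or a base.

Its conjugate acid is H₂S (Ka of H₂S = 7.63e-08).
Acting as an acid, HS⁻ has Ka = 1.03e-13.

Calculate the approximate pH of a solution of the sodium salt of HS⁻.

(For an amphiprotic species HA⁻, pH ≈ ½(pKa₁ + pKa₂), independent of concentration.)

pKa₁ = -log(7.63e-08) = 7.12; pKa₂ = -log(1.03e-13) = 12.99. For an amphiprotic species, pH ≈ ½(pKa₁ + pKa₂) = ½(7.12 + 12.99) = 10.05.

pH = 10.05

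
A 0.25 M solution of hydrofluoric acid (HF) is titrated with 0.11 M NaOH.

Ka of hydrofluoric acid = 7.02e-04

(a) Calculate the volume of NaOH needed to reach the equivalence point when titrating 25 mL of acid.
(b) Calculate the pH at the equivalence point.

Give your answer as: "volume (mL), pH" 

moles acid = 0.25 × 25/1000 = 0.00625 mol; V_base = moles/0.11 × 1000 = 56.8 mL. At equivalence only the conjugate base is present: [A⁻] = 0.00625/0.082 = 7.6389e-02 M. Kb = Kw/Ka = 1.42e-11; [OH⁻] = √(Kb × [A⁻]) = 1.0431e-06; pOH = 5.98; pH = 14 - pOH = 8.02.

V = 56.8 mL, pH = 8.02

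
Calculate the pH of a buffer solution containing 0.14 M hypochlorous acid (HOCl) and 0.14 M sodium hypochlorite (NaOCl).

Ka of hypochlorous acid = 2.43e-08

pKa = -log(2.43e-08) = 7.61. pH = pKa + log([A⁻]/[HA]) = 7.61 + log(0.14/0.14)

pH = 7.61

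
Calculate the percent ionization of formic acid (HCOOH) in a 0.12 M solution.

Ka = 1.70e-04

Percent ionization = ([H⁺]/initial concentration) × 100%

Using Ka equilibrium: x² + Ka×x - Ka×C = 0. Solving: [H⁺] = 4.4324e-03. Percent = (4.4324e-03/0.12) × 100

Percent ionization = 3.69%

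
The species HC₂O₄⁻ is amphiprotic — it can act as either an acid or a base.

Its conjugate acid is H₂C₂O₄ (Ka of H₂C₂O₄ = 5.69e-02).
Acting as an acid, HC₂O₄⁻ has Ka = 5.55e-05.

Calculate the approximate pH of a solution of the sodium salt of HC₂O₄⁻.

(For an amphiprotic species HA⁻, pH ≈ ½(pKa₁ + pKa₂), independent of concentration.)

pKa₁ = -log(5.69e-02) = 1.24; pKa₂ = -log(5.55e-05) = 4.26. For an amphiprotic species, pH ≈ ½(pKa₁ + pKa₂) = ½(1.24 + 4.26) = 2.75.

pH = 2.75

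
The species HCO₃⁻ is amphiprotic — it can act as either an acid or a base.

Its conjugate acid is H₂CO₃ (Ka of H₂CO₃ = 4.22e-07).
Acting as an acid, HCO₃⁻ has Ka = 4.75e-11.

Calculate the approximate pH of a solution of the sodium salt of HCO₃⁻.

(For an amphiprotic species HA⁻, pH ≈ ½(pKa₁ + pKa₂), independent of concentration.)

pKa₁ = -log(4.22e-07) = 6.37; pKa₂ = -log(4.75e-11) = 10.32. For an amphiprotic species, pH ≈ ½(pKa₁ + pKa₂) = ½(6.37 + 10.32) = 8.35.

pH = 8.35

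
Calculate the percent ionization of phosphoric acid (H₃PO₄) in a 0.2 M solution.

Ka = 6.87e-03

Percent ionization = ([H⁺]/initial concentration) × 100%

Using Ka equilibrium: x² + Ka×x - Ka×C = 0. Solving: [H⁺] = 3.3791e-02. Percent = (3.3791e-02/0.2) × 100

Percent ionization = 16.9%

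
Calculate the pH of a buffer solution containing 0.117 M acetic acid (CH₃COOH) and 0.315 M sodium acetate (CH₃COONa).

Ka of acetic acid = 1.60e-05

pKa = -log(1.60e-05) = 4.80. pH = pKa + log([A⁻]/[HA]) = 4.80 + log(0.315/0.117)

pH = 5.23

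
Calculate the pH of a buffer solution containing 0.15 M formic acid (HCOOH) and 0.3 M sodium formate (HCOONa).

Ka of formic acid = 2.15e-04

pKa = -log(2.15e-04) = 3.67. pH = pKa + log([A⁻]/[HA]) = 3.67 + log(0.3/0.15)

pH = 3.97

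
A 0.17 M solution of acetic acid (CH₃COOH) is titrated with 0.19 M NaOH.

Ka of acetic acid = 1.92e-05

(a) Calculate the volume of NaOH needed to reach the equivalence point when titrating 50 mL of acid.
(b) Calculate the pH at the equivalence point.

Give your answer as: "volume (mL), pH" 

moles acid = 0.17 × 50/1000 = 0.0085 mol; V_base = moles/0.19 × 1000 = 44.7 mL. At equivalence only the conjugate base is present: [A⁻] = 0.0085/0.095 = 8.9722e-02 M. Kb = Kw/Ka = 5.21e-10; [OH⁻] = √(Kb × [A⁻]) = 6.8360e-06; pOH = 5.17; pH = 14 - pOH = 8.83.

V = 44.7 mL, pH = 8.83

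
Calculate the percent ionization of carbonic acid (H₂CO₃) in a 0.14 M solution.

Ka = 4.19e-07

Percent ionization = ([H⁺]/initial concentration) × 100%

Using Ka equilibrium: x² + Ka×x - Ka×C = 0. Solving: [H⁺] = 2.4199e-04. Percent = (2.4199e-04/0.14) × 100

Percent ionization = 0.173%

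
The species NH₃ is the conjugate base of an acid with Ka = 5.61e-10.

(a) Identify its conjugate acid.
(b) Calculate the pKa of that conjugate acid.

(a) The conjugate acid is formed by adding one H⁺ to NH₃, giving NH₄⁺. (b) pKa = -log(Ka) = -log(5.61e-10) = 9.25.

Conjugate acid: NH₄⁺; pK_a = 9.25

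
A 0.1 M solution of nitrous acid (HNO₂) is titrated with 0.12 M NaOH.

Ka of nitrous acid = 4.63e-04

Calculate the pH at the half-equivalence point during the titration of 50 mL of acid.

At half-equivalence [HA] = [A⁻], so Henderson-Hasselbalch gives pH = pKa = -log(4.63e-04) = 3.33.

pH = pKa = 3.33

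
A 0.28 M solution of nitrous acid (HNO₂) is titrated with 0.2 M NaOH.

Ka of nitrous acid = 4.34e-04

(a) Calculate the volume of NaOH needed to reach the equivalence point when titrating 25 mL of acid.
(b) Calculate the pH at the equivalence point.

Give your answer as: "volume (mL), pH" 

moles acid = 0.28 × 25/1000 = 0.007 mol; V_base = moles/0.2 × 1000 = 35.0 mL. At equivalence only the conjugate base is present: [A⁻] = 0.007/0.060 = 1.1667e-01 M. Kb = Kw/Ka = 2.30e-11; [OH⁻] = √(Kb × [A⁻]) = 1.6396e-06; pOH = 5.79; pH = 14 - pOH = 8.21.

V = 35.0 mL, pH = 8.21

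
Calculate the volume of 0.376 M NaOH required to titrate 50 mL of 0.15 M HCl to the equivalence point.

At equivalence: moles acid = moles base. moles HCl = 0.15 × 50/1000 = 0.0075 mol. V_base = moles / 0.376 × 1000 = 19.9 mL.

V_{base} = 19.9 mL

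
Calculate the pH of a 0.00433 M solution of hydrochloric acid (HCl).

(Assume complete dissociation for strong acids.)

[H⁺] = 0.00433 M for strong acid. pH = -log[H⁺] = -log(0.00433)

pH = 2.36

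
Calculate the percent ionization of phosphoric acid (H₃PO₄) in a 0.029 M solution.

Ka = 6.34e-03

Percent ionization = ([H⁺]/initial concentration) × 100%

Using Ka equilibrium: x² + Ka×x - Ka×C = 0. Solving: [H⁺] = 1.0755e-02. Percent = (1.0755e-02/0.029) × 100

Percent ionization = 37.1%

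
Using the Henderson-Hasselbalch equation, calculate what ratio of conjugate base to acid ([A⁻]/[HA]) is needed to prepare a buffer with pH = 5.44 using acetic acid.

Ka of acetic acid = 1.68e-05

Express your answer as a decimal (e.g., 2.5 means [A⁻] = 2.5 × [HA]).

pKa = -log(1.68e-05) = 4.7747. pH = pKa + log([A⁻]/[HA]), so log([A⁻]/[HA]) = pH − pKa = 5.44 − 4.7747 = 0.6653. [A⁻]/[HA] = 10^(0.6653) = 4.63

[A⁻]/[HA] = 4.63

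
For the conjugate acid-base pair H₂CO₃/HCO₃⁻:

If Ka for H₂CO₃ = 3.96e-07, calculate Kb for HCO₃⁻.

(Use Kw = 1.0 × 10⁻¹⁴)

For a conjugate pair Ka × Kb = Kw, so Kb = Kw/Ka = 1.0 × 10⁻¹⁴ / 3.96e-07 = 2.53e-08.

K_b = 2.53e-08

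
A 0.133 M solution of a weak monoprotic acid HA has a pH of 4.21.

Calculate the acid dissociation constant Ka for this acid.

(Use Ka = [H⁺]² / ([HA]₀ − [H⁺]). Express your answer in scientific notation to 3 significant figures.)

[H⁺] = 10^(−pH) = 10^(−4.21) = 6.166e-05 M. For HA ⇌ H⁺ + A⁻, Ka = [H⁺][A⁻]/[HA] = [H⁺]² / ([HA]₀ − [H⁺]) = (6.166e-05)² / (0.133 − 6.166e-05) = 2.86e-08.

K_a = 2.86e-08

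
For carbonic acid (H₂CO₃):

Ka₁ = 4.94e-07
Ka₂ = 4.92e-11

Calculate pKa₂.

pKa₂ = -log(Ka₂) = -log(4.92e-11) = 10.31.

pK_{a2} = 10.31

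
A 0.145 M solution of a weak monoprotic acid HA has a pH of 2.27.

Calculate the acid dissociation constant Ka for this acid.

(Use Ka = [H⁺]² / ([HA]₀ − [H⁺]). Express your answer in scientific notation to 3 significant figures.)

[H⁺] = 10^(−pH) = 10^(−2.27) = 5.370e-03 M. For HA ⇌ H⁺ + A⁻, Ka = [H⁺][A⁻]/[HA] = [H⁺]² / ([HA]₀ − [H⁺]) = (5.370e-03)² / (0.145 − 5.370e-03) = 2.07e-04.

K_a = 2.07e-04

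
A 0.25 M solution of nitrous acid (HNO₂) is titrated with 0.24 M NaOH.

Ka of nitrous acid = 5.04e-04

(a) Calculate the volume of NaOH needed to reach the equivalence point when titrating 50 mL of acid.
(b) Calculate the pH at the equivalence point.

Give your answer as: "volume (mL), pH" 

moles acid = 0.25 × 50/1000 = 0.0125 mol; V_base = moles/0.24 × 1000 = 52.1 mL. At equivalence only the conjugate base is present: [A⁻] = 0.0125/0.102 = 1.2245e-01 M. Kb = Kw/Ka = 1.98e-11; [OH⁻] = √(Kb × [A⁻]) = 1.5587e-06; pOH = 5.81; pH = 14 - pOH = 8.19.

V = 52.1 mL, pH = 8.19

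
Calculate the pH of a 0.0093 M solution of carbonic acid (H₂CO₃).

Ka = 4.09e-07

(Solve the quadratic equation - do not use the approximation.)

x² + Ka×x - Ka×C = 0. Using quadratic formula: [H⁺] = 6.1470e-05

pH = 4.21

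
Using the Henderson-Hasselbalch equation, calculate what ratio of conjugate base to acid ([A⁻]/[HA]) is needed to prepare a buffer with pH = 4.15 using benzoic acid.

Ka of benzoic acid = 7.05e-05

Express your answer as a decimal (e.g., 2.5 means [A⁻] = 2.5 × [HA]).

pKa = -log(7.05e-05) = 4.1518. pH = pKa + log([A⁻]/[HA]), so log([A⁻]/[HA]) = pH − pKa = 4.15 − 4.1518 = -0.0018. [A⁻]/[HA] = 10^(-0.0018) = 0.996

[A⁻]/[HA] = 0.996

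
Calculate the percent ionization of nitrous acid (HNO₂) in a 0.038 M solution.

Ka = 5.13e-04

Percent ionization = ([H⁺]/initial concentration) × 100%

Using Ka equilibrium: x² + Ka×x - Ka×C = 0. Solving: [H⁺] = 4.1661e-03. Percent = (4.1661e-03/0.038) × 100

Percent ionization = 11%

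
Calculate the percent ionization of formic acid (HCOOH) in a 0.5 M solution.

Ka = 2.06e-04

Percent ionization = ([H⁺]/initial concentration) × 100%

Using Ka equilibrium: x² + Ka×x - Ka×C = 0. Solving: [H⁺] = 1.0046e-02. Percent = (1.0046e-02/0.5) × 100

Percent ionization = 2.01%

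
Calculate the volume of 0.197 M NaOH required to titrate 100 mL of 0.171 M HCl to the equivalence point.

At equivalence: moles acid = moles base. moles HCl = 0.171 × 100/1000 = 0.0171 mol. V_base = moles / 0.197 × 1000 = 86.8 mL.

V_{base} = 86.8 mL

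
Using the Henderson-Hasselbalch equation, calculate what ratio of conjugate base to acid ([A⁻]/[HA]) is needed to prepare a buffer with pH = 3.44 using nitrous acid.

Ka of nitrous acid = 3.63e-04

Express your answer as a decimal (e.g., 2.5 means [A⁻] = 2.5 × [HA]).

pKa = -log(3.63e-04) = 3.4401. pH = pKa + log([A⁻]/[HA]), so log([A⁻]/[HA]) = pH − pKa = 3.44 − 3.4401 = -0.0001. [A⁻]/[HA] = 10^(-0.0001) = 1.00

[A⁻]/[HA] = 1.00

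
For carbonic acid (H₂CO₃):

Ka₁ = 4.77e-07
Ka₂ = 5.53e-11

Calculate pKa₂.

pKa₂ = -log(Ka₂) = -log(5.53e-11) = 10.26.

pK_{a2} = 10.26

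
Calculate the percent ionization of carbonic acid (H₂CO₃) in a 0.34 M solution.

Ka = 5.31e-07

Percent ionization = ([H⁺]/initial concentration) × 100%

Using Ka equilibrium: x² + Ka×x - Ka×C = 0. Solving: [H⁺] = 4.2463e-04. Percent = (4.2463e-04/0.34) × 100

Percent ionization = 0.125%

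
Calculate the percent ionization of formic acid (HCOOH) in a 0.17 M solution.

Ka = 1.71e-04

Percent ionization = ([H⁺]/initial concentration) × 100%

Using Ka equilibrium: x² + Ka×x - Ka×C = 0. Solving: [H⁺] = 5.3068e-03. Percent = (5.3068e-03/0.17) × 100

Percent ionization = 3.12%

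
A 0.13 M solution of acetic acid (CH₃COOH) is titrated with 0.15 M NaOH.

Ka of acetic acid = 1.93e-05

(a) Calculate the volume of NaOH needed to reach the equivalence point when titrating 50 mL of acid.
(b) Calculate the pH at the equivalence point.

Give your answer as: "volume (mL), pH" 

moles acid = 0.13 × 50/1000 = 0.0065 mol; V_base = moles/0.15 × 1000 = 43.3 mL. At equivalence only the conjugate base is present: [A⁻] = 0.0065/0.093 = 6.9643e-02 M. Kb = Kw/Ka = 5.18e-10; [OH⁻] = √(Kb × [A⁻]) = 6.0070e-06; pOH = 5.22; pH = 14 - pOH = 8.78.

V = 43.3 mL, pH = 8.78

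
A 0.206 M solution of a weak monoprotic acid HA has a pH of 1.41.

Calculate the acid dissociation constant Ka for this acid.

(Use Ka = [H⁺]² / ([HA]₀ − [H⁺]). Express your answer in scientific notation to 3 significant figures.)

[H⁺] = 10^(−pH) = 10^(−1.41) = 3.890e-02 M. For HA ⇌ H⁺ + A⁻, Ka = [H⁺][A⁻]/[HA] = [H⁺]² / ([HA]₀ − [H⁺]) = (3.890e-02)² / (0.206 − 3.890e-02) = 9.06e-03.

K_a = 9.06e-03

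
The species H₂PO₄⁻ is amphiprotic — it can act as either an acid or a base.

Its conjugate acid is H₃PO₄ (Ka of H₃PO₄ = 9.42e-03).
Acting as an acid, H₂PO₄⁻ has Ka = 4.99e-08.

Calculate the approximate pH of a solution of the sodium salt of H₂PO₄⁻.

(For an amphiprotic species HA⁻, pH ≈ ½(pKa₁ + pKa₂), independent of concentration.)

pKa₁ = -log(9.42e-03) = 2.03; pKa₂ = -log(4.99e-08) = 7.30. For an amphiprotic species, pH ≈ ½(pKa₁ + pKa₂) = ½(2.03 + 7.30) = 4.66.

pH = 4.66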